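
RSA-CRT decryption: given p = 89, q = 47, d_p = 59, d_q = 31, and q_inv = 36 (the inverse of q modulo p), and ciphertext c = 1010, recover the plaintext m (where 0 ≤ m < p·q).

m₁ = c^(d_p) mod p: c ≡ 31 (mod 89), and 31^59 mod 89 = 61.
m₂ = c^(d_q) mod q: c ≡ 23 (mod 47), and 23^31 mod 47 = 38.
h = q_inv·(m₁ − m₂) mod p = 36·(61 − 38) mod 89 = 27.
m = m₂ + h·q = 38 + 27·47 = 1307.

1307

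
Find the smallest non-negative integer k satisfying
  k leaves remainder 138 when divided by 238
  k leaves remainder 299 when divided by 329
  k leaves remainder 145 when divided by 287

232902

Combine the congruences pairwise.
gcd(238, 329) = 7 and 7 | (299 − 138), so the pair is consistent; merging gives k ≡ 9182 (mod 11186), where 11186 = lcm(238, 329).
gcd(11186, 287) = 7 and 7 | (145 − 9182), so the pair is consistent; merging gives k ≡ 232902 (mod 458626), where 458626 = lcm(11186, 287).
The solution is unique modulo lcm(238, 329, 287) = 458626.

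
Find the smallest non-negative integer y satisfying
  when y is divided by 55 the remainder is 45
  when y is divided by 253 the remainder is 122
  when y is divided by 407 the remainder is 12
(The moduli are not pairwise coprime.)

1640

gcd(55, 253) = 11 and 11 | (122 − 45), so the pair is consistent; merging gives y ≡ 375 (mod 1265), where 1265 = lcm(55, 253).
gcd(1265, 407) = 11 and 11 | (12 − 375), so the pair is consistent; merging gives y ≡ 1640 (mod 46805), where 46805 = lcm(1265, 407).
The solution is unique modulo lcm(55, 253, 407) = 46805.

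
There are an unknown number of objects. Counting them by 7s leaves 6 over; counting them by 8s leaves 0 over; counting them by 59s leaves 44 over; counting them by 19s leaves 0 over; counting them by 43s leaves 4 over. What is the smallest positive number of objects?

2525480

From N ≡ 6 (mod 7) write N = 6 + 7t. Substituting into N ≡ 0 (mod 8) gives 7t ≡ 2 (mod 8), and since 7⁻¹ ≡ 7 (mod 8), t ≡ 6. Hence N ≡ 6 + 7·6 = 48 (mod 56).
From N ≡ 48 (mod 56) write N = 48 + 56t. Substituting into N ≡ 44 (mod 59) gives 56t ≡ 55 (mod 59), and since 56⁻¹ ≡ 39 (mod 59), t ≡ 21. Hence N ≡ 48 + 56·21 = 1224 (mod 3304).
From N ≡ 1224 (mod 3304) write N = 1224 + 3304t. Substituting into N ≡ 0 (mod 19) gives 3304t ≡ 11 (mod 19), and since 17⁻¹ ≡ 9 (mod 19), t ≡ 4. Hence N ≡ 1224 + 3304·4 = 14440 (mod 62776).
From N ≡ 14440 (mod 62776) write N = 14440 + 62776t. Substituting into N ≡ 4 (mod 43) gives 62776t ≡ 12 (mod 43), and since 39⁻¹ ≡ 32 (mod 43), t ≡ 40. Hence N ≡ 14440 + 62776·40 = 2525480 (mod 2699368).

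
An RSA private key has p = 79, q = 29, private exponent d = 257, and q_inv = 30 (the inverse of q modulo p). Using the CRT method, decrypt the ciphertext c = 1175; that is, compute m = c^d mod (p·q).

d_p = d mod (p−1) = 257 mod 78 = 23; d_q = d mod (q−1) = 5.
m₁ = c^(d_p) mod p: c ≡ 69 (mod 79), and 69^23 mod 79 = 41.
m₂ = c^(d_q) mod q: c ≡ 15 (mod 29), and 15^5 mod 29 = 10.
h = q_inv·(m₁ − m₂) mod p = 30·(41 − 10) mod 79 = 61.
m = m₂ + h·q = 10 + 61·29 = 1779.

1779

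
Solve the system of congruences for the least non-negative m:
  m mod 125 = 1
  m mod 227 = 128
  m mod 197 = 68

2593376

The moduli are pairwise coprime; N = 125·227·197 = 5589875.
N/125 = 44719; 44719 ≡ 94 (mod 125); 94·4 ≡ 1, so inverse 4.
N/227 = 24625; 24625 ≡ 109 (mod 227); 109·25 ≡ 1, so inverse 25.
N/197 = 28375; 28375 ≡ 7 (mod 197); 7·169 ≡ 1, so inverse 169.
m ≡ 1·44719·4 + 128·24625·25 + 68·28375·169 = 405064376.
405064376 mod 5589875 = 2593376.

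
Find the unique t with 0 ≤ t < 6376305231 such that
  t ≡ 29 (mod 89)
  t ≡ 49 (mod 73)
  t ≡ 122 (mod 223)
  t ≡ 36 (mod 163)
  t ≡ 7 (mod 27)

484642231

The moduli are pairwise coprime; N = 89·73·223·163·27 = 6376305231.
N/89 = 71643879; 71643879 ≡ 36 (mod 89); 36·47 ≡ 1, so inverse 47.
N/73 = 87346647; 87346647 ≡ 30 (mod 73); 30·56 ≡ 1, so inverse 56.
N/223 = 28593297; 28593297 ≡ 14 (mod 223); 14·16 ≡ 1, so inverse 16.
N/163 = 39118437; 39118437 ≡ 67 (mod 163); 67·73 ≡ 1, so inverse 73.
N/27 = 236159453; 236159453 ≡ 11 (mod 27); 11·5 ≡ 1, so inverse 5.
t ≡ 29·71643879·47 + 49·87346647·56 + 122·28593297·16 + 36·39118437·73 + 7·236159453·5 = 504212755480.
504212755480 mod 6376305231 = 484642231.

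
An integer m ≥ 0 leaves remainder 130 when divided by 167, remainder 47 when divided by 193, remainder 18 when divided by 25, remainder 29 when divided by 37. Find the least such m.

The moduli are pairwise coprime; N = 167·193·25·37 = 29813675.
N/167 = 178525; 178525 ≡ 2 (mod 167); 2·84 ≡ 1, so inverse 84.
N/193 = 154475; 154475 ≡ 75 (mod 193); 75·175 ≡ 1, so inverse 175.
N/25 = 1192547; 1192547 ≡ 22 (mod 25); 22·8 ≡ 1, so inverse 8.
N/37 = 805775; 805775 ≡ 26 (mod 37); 26·10 ≡ 1, so inverse 10.
m ≡ 130·178525·84 + 47·154475·175 + 18·1192547·8 + 29·805775·10 = 3625451393.
3625451393 mod 29813675 = 17996718.

17996718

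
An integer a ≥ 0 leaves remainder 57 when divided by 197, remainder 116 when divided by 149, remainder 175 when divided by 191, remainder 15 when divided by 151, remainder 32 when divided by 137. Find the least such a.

Combine the congruences pairwise.
From a ≡ 57 (mod 197) write a = 57 + 197t. Substituting into a ≡ 116 (mod 149) gives 197t ≡ 59 (mod 149), and since 48⁻¹ ≡ 59 (mod 149), t ≡ 54. Hence a ≡ 57 + 197·54 = 10695 (mod 29353).
From a ≡ 10695 (mod 29353) write a = 10695 + 29353t. Substituting into a ≡ 175 (mod 191) gives 29353t ≡ 176 (mod 191), and since 130⁻¹ ≡ 72 (mod 191), t ≡ 66. Hence a ≡ 10695 + 29353·66 = 1947993 (mod 5606423).
From a ≡ 1947993 (mod 5606423) write a = 1947993 + 5606423t. Substituting into a ≡ 15 (mod 151) gives 5606423t ≡ 73 (mod 151), and since 95⁻¹ ≡ 62 (mod 151), t ≡ 147. Hence a ≡ 1947993 + 5606423·147 = 826092174 (mod 846569873).
From a ≡ 826092174 (mod 846569873) write a = 826092174 + 846569873t. Substituting into a ≡ 32 (mod 137) gives 846569873t ≡ 48 (mod 137), and since 19⁻¹ ≡ 101 (mod 137), t ≡ 53. Hence a ≡ 826092174 + 846569873·53 = 45694295443 (mod 115980072601).

45694295443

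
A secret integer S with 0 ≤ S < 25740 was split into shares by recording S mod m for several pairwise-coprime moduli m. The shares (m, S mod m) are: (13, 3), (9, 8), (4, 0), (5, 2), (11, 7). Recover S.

The moduli are pairwise coprime; N = 13·9·4·5·11 = 25740.
N/13 = 1980; 1980 ≡ 4 (mod 13); 4·10 ≡ 1, so inverse 10.
N/9 = 2860; 2860 ≡ 7 (mod 9); 7·4 ≡ 1, so inverse 4.
N/4 = 6435; 6435 ≡ 3 (mod 4); 3·3 ≡ 1, so inverse 3.
N/5 = 5148; 5148 ≡ 3 (mod 5); 3·2 ≡ 1, so inverse 2.
N/11 = 2340; 2340 ≡ 8 (mod 11); 8·7 ≡ 1, so inverse 7.
S ≡ 3·1980·10 + 8·2860·4 + 0·6435·3 + 2·5148·2 + 7·2340·7 = 286172.
286172 mod 25740 = 3032.

3032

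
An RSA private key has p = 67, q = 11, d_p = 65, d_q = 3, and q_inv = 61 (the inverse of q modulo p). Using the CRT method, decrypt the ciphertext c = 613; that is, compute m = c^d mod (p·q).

m₁ = c^(d_p) mod p: c ≡ 10 (mod 67), and 10^65 mod 67 = 47.
m₂ = c^(d_q) mod q: c ≡ 8 (mod 11), and 8^3 mod 11 = 6.
h = q_inv·(m₁ − m₂) mod p = 61·(47 − 6) mod 67 = 22.
m = m₂ + h·q = 6 + 22·11 = 248.

248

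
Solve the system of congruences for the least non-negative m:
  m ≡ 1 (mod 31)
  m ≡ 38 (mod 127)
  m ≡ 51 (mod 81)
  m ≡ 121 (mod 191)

The moduli are pairwise coprime; N = 31·127·81·191 = 60909327.
N/31 = 1964817; 1964817 ≡ 6 (mod 31); 6·26 ≡ 1, so inverse 26.
N/127 = 479601; 479601 ≡ 49 (mod 127); 49·70 ≡ 1, so inverse 70.
N/81 = 751967; 751967 ≡ 44 (mod 81); 44·35 ≡ 1, so inverse 35.
N/191 = 318897; 318897 ≡ 118 (mod 191); 118·34 ≡ 1, so inverse 34.
m ≡ 1·1964817·26 + 38·479601·70 + 51·751967·35 + 121·318897·34 = 3981027255.
3981027255 mod 60909327 = 21921000.

21921000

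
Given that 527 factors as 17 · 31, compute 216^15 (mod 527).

Mod 17: 216 ≡ 12; 12^15 ≡ 10 (mod 17).
Mod 31: 216 ≡ 30; 30^15 ≡ 30 (mod 31).
Combine by CRT: x ≡ 10 (mod 17), x ≡ 30 (mod 31) ⇒ x ≡ 61 (mod 527).

61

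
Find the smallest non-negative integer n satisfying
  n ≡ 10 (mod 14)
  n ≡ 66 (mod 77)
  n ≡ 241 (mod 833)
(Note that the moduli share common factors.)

6072

Combine the congruences pairwise.
gcd(14, 77) = 7 and 7 | (66 − 10), so the pair is consistent; merging gives n ≡ 66 (mod 154), where 154 = lcm(14, 77).
gcd(154, 833) = 7 and 7 | (241 − 66), so the pair is consistent; merging gives n ≡ 6072 (mod 18326), where 18326 = lcm(154, 833).
The solution is unique modulo lcm(14, 77, 833) = 18326.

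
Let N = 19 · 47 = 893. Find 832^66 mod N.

Mod 19: 832 ≡ 15; by Fermat, exponent reduces to 66 mod 18 = 12; 15^12 ≡ 7 (mod 19).
Mod 47: 832 ≡ 33; by Fermat, exponent reduces to 66 mod 46 = 20; 33^20 ≡ 34 (mod 47).
Combine by CRT: x ≡ 7 (mod 19), x ≡ 34 (mod 47) ⇒ x ≡ 786 (mod 893).

786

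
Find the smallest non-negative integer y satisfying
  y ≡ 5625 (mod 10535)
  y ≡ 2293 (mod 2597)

511305

Combine the congruences pairwise.
gcd(10535, 2597) = 49 and 49 | (2293 − 5625), so the pair is consistent; merging gives y ≡ 511305 (mod 558355), where 558355 = lcm(10535, 2597).
The solution is unique modulo lcm(10535, 2597) = 558355.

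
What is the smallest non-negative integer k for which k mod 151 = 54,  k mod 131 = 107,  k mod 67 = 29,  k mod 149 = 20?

From k ≡ 54 (mod 151) write k = 54 + 151t. Substituting into k ≡ 107 (mod 131) gives 151t ≡ 53 (mod 131), and since 20⁻¹ ≡ 59 (mod 131), t ≡ 114. Hence k ≡ 54 + 151·114 = 17268 (mod 19781).
From k ≡ 17268 (mod 19781) write k = 17268 + 19781t. Substituting into k ≡ 29 (mod 67) gives 19781t ≡ 47 (mod 67), and since 16⁻¹ ≡ 21 (mod 67), t ≡ 49. Hence k ≡ 17268 + 19781·49 = 986537 (mod 1325327).
From k ≡ 986537 (mod 1325327) write k = 986537 + 1325327t. Substituting into k ≡ 20 (mod 149) gives 1325327t ≡ 12 (mod 149), and since 121⁻¹ ≡ 133 (mod 149), t ≡ 106. Hence k ≡ 986537 + 1325327·106 = 141471199 (mod 197473723).

141471199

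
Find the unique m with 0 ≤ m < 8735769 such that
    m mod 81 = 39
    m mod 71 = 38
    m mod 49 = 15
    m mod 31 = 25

7936986

The moduli are pairwise coprime; N = 81·71·49·31 = 8735769.
N/81 = 107849; 107849 ≡ 38 (mod 81); 38·32 ≡ 1, so inverse 32.
N/71 = 123039; 123039 ≡ 67 (mod 71); 67·53 ≡ 1, so inverse 53.
N/49 = 178281; 178281 ≡ 19 (mod 49); 19·31 ≡ 1, so inverse 31.
N/31 = 281799; 281799 ≡ 9 (mod 31); 9·7 ≡ 1, so inverse 7.
m ≡ 39·107849·32 + 38·123039·53 + 15·178281·31 + 25·281799·7 = 514611588.
514611588 mod 8735769 = 7936986.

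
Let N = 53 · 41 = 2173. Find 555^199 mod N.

356

Mod 53: 555 ≡ 25; by Fermat, exponent reduces to 199 mod 52 = 43; 25^43 ≡ 38 (mod 53).
Mod 41: 555 ≡ 22; by Fermat, exponent reduces to 199 mod 40 = 39; 22^39 ≡ 28 (mod 41).
Combine by CRT: x ≡ 38 (mod 53), x ≡ 28 (mod 41) ⇒ x ≡ 356 (mod 2173).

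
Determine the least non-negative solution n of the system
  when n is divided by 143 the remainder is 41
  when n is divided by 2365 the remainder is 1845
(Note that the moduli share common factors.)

gcd(143, 2365) = 11 and 11 | (1845 − 41), so the pair is consistent; merging gives n ≡ 25495 (mod 30745), where 30745 = lcm(143, 2365).
The solution is unique modulo lcm(143, 2365) = 30745.

25495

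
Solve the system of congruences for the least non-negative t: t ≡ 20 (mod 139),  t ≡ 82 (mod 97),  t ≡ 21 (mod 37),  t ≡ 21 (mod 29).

3220094

The moduli are pairwise coprime; N = 139·97·37·29 = 14467259.
N/139 = 104081; 104081 ≡ 109 (mod 139); 109·88 ≡ 1, so inverse 88.
N/97 = 149147; 149147 ≡ 58 (mod 97); 58·92 ≡ 1, so inverse 92.
N/37 = 391007; 391007 ≡ 28 (mod 37); 28·4 ≡ 1, so inverse 4.
N/29 = 498871; 498871 ≡ 13 (mod 29); 13·9 ≡ 1, so inverse 9.
t ≡ 20·104081·88 + 82·149147·92 + 21·391007·4 + 21·498871·9 = 1435478735.
1435478735 mod 14467259 = 3220094.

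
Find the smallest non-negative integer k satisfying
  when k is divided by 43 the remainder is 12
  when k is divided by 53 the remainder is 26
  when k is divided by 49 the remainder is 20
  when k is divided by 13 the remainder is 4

From k ≡ 12 (mod 43) write k = 12 + 43t. Substituting into k ≡ 26 (mod 53) gives 43t ≡ 14 (mod 53), and since 43⁻¹ ≡ 37 (mod 53), t ≡ 41. Hence k ≡ 12 + 43·41 = 1775 (mod 2279).
From k ≡ 1775 (mod 2279) write k = 1775 + 2279t. Substituting into k ≡ 20 (mod 49) gives 2279t ≡ 9 (mod 49), and since 25⁻¹ ≡ 2 (mod 49), t ≡ 18. Hence k ≡ 1775 + 2279·18 = 42797 (mod 111671).
From k ≡ 42797 (mod 111671) write k = 42797 + 111671t. Substituting into k ≡ 4 (mod 13) gives 111671t ≡ 3 (mod 13), and since 1⁻¹ ≡ 1 (mod 13), t ≡ 3. Hence k ≡ 42797 + 111671·3 = 377810 (mod 1451723).

377810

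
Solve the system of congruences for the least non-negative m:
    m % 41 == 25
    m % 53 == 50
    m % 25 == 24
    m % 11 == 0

The moduli are pairwise coprime; N = 41·53·25·11 = 597575.
N/41 = 14575; 14575 ≡ 20 (mod 41); 20·39 ≡ 1, so inverse 39.
N/53 = 11275; 11275 ≡ 39 (mod 53); 39·34 ≡ 1, so inverse 34.
N/25 = 23903; 23903 ≡ 3 (mod 25); 3·17 ≡ 1, so inverse 17.
N/11 = 54325; 54325 ≡ 7 (mod 11); 7·8 ≡ 1, so inverse 8.
m ≡ 25·14575·39 + 50·11275·34 + 24·23903·17 + 0·54325·8 = 43130549.
43130549 mod 597575 = 105149.

105149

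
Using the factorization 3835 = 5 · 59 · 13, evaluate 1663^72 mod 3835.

1951

Mod 5: 1663 ≡ 3; since 4 | 72, by Fermat 3^72 ≡ 1 (mod 5).
Mod 59: 1663 ≡ 11; by Fermat, exponent reduces to 72 mod 58 = 14; 11^14 ≡ 4 (mod 59).
Mod 13: 1663 ≡ 12; since 12 | 72, by Fermat 12^72 ≡ 1 (mod 13).
Combine by CRT: x ≡ 1 (mod 5), x ≡ 4 (mod 59), x ≡ 1 (mod 13) ⇒ x ≡ 1951 (mod 3835).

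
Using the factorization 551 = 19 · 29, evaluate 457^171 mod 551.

324

Mod 19: 457 ≡ 1; by Fermat, exponent reduces to 171 mod 18 = 9; 1^9 ≡ 1 (mod 19).
Mod 29: 457 ≡ 22; by Fermat, exponent reduces to 171 mod 28 = 3; 22^3 ≡ 5 (mod 29).
Combine by CRT: x ≡ 1 (mod 19), x ≡ 5 (mod 29) ⇒ x ≡ 324 (mod 551).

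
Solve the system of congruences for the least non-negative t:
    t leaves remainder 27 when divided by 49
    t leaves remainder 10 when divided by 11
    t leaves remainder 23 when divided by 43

11934

The moduli are pairwise coprime; N = 49·11·43 = 23177.
N/49 = 473; 473 ≡ 32 (mod 49); 32·23 ≡ 1, so inverse 23.
N/11 = 2107; 2107 ≡ 6 (mod 11); 6·2 ≡ 1, so inverse 2.
N/43 = 539; 539 ≡ 23 (mod 43); 23·15 ≡ 1, so inverse 15.
t ≡ 27·473·23 + 10·2107·2 + 23·539·15 = 521828.
521828 mod 23177 = 11934.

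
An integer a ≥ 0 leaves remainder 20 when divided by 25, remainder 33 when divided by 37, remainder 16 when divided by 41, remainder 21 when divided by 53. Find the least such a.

From a ≡ 20 (mod 25) write a = 20 + 25t. Substituting into a ≡ 33 (mod 37) gives 25t ≡ 13 (mod 37), and since 25⁻¹ ≡ 3 (mod 37), t ≡ 2. Hence a ≡ 20 + 25·2 = 70 (mod 925).
From a ≡ 70 (mod 925) write a = 70 + 925t. Substituting into a ≡ 16 (mod 41) gives 925t ≡ 28 (mod 41), and since 23⁻¹ ≡ 25 (mod 41), t ≡ 3. Hence a ≡ 70 + 925·3 = 2845 (mod 37925).
From a ≡ 2845 (mod 37925) write a = 2845 + 37925t. Substituting into a ≡ 21 (mod 53) gives 37925t ≡ 38 (mod 53), and since 30⁻¹ ≡ 23 (mod 53), t ≡ 26. Hence a ≡ 2845 + 37925·26 = 988895 (mod 2010025).

988895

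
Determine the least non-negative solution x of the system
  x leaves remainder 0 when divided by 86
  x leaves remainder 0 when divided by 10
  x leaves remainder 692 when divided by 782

50740

gcd(86, 10) = 2 and 2 | (0 − 0), so the pair is consistent; merging gives x ≡ 0 (mod 430), where 430 = lcm(86, 10).
gcd(430, 782) = 2 and 2 | (692 − 0), so the pair is consistent; merging gives x ≡ 50740 (mod 168130), where 168130 = lcm(430, 782).
The solution is unique modulo lcm(86, 10, 782) = 168130.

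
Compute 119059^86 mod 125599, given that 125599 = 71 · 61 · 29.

99782

Mod 71: 119059 ≡ 63; by Fermat, exponent reduces to 86 mod 70 = 16; 63^16 ≡ 27 (mod 71).
Mod 61: 119059 ≡ 48; by Fermat, exponent reduces to 86 mod 60 = 26; 48^26 ≡ 47 (mod 61).
Mod 29: 119059 ≡ 14; by Fermat, exponent reduces to 86 mod 28 = 2; 14^2 ≡ 22 (mod 29).
Combine by CRT: x ≡ 27 (mod 71), x ≡ 47 (mod 61), x ≡ 22 (mod 29) ⇒ x ≡ 99782 (mod 125599).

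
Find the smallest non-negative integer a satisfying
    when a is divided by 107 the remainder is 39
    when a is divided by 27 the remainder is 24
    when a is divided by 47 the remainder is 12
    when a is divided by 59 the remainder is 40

5045838

From a ≡ 39 (mod 107) write a = 39 + 107t. Substituting into a ≡ 24 (mod 27) gives 107t ≡ 12 (mod 27), and since 26⁻¹ ≡ 26 (mod 27), t ≡ 15. Hence a ≡ 39 + 107·15 = 1644 (mod 2889).
From a ≡ 1644 (mod 2889) write a = 1644 + 2889t. Substituting into a ≡ 12 (mod 47) gives 2889t ≡ 13 (mod 47), and since 22⁻¹ ≡ 15 (mod 47), t ≡ 7. Hence a ≡ 1644 + 2889·7 = 21867 (mod 135783).
From a ≡ 21867 (mod 135783) write a = 21867 + 135783t. Substituting into a ≡ 40 (mod 59) gives 135783t ≡ 3 (mod 59), and since 24⁻¹ ≡ 32 (mod 59), t ≡ 37. Hence a ≡ 21867 + 135783·37 = 5045838 (mod 8011197).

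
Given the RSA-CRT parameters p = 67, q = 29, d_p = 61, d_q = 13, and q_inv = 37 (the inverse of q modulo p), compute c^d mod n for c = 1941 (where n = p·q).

m₁ = c^(d_p) mod p: c ≡ 65 (mod 67), and 65^61 mod 67 = 23.
m₂ = c^(d_q) mod q: c ≡ 27 (mod 29), and 27^13 mod 29 = 15.
h = q_inv·(m₁ − m₂) mod p = 37·(23 − 15) mod 67 = 28.
m = m₂ + h·q = 15 + 28·29 = 827.

827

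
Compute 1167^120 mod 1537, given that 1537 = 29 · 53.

Mod 29: 1167 ≡ 7; by Fermat, exponent reduces to 120 mod 28 = 8; 7^8 ≡ 7 (mod 29).
Mod 53: 1167 ≡ 1; by Fermat, exponent reduces to 120 mod 52 = 16; 1^16 ≡ 1 (mod 53).
Combine by CRT: x ≡ 7 (mod 29), x ≡ 1 (mod 53) ⇒ x ≡ 1167 (mod 1537).

1167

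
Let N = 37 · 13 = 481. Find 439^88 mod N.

367

Mod 37: 439 ≡ 32; by Fermat, exponent reduces to 88 mod 36 = 16; 32^16 ≡ 34 (mod 37).
Mod 13: 439 ≡ 10; by Fermat, exponent reduces to 88 mod 12 = 4; 10^4 ≡ 3 (mod 13).
Combine by CRT: x ≡ 34 (mod 37), x ≡ 3 (mod 13) ⇒ x ≡ 367 (mod 481).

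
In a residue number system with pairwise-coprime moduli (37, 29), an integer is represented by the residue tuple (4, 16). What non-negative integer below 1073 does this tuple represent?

596

From x ≡ 4 (mod 37) write x = 4 + 37t. Substituting into x ≡ 16 (mod 29) gives 37t ≡ 12 (mod 29), and since 8⁻¹ ≡ 11 (mod 29), t ≡ 16. Hence x ≡ 4 + 37·16 = 596 (mod 1073).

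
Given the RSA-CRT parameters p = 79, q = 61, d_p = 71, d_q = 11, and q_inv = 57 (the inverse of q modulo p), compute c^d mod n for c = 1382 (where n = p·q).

3506

m₁ = c^(d_p) mod p: c ≡ 39 (mod 79), and 39^71 mod 79 = 30.
m₂ = c^(d_q) mod q: c ≡ 40 (mod 61), and 40^11 mod 61 = 29.
h = q_inv·(m₁ − m₂) mod p = 57·(30 − 29) mod 79 = 57.
m = m₂ + h·q = 29 + 57·61 = 3506.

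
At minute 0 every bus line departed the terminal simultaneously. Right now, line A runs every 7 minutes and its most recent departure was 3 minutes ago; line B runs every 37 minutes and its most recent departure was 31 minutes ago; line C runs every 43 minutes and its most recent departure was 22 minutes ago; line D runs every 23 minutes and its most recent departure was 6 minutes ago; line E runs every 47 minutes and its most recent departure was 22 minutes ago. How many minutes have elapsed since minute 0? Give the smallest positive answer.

From t ≡ 3 (mod 7) write t = 3 + 7s. Substituting into t ≡ 31 (mod 37) gives 7s ≡ 28 (mod 37), and since 7⁻¹ ≡ 16 (mod 37), s ≡ 4. Hence t ≡ 3 + 7·4 = 31 (mod 259).
From t ≡ 31 (mod 259) write t = 31 + 259s. Substituting into t ≡ 22 (mod 43) gives 259s ≡ 34 (mod 43), and since 1⁻¹ ≡ 1 (mod 43), s ≡ 34. Hence t ≡ 31 + 259·34 = 8837 (mod 11137).
From t ≡ 8837 (mod 11137) write t = 8837 + 11137s. Substituting into t ≡ 6 (mod 23) gives 11137s ≡ 1 (mod 23), and since 5⁻¹ ≡ 14 (mod 23), s ≡ 14. Hence t ≡ 8837 + 11137·14 = 164755 (mod 256151).
From t ≡ 164755 (mod 256151) write t = 164755 + 256151s. Substituting into t ≡ 22 (mod 47) gives 256151s ≡ 2 (mod 47), and since 1⁻¹ ≡ 1 (mod 47), s ≡ 2. Hence t ≡ 164755 + 256151·2 = 677057 (mod 12039097).

677057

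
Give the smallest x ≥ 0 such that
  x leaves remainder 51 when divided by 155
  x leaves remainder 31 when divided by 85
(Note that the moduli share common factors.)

1136

Combine the congruences pairwise.
gcd(155, 85) = 5 and 5 | (31 − 51), so the pair is consistent; merging gives x ≡ 1136 (mod 2635), where 2635 = lcm(155, 85).
The solution is unique modulo lcm(155, 85) = 2635.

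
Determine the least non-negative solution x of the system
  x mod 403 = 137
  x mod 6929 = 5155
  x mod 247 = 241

Combine the congruences pairwise.
gcd(403, 6929) = 13 and 13 | (5155 − 137), so the pair is consistent; merging gives x ≡ 60587 (mod 214799), where 214799 = lcm(403, 6929).
gcd(214799, 247) = 13 and 13 | (241 − 60587), so the pair is consistent; merging gives x ≡ 1993778 (mod 4081181), where 4081181 = lcm(214799, 247).
The solution is unique modulo lcm(403, 6929, 247) = 4081181.

1993778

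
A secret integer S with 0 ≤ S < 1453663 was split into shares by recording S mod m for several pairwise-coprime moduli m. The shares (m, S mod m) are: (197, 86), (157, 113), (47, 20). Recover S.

The moduli are pairwise coprime; N = 197·157·47 = 1453663.
N/197 = 7379; 7379 ≡ 90 (mod 197); 90·81 ≡ 1, so inverse 81.
N/157 = 9259; 9259 ≡ 153 (mod 157); 153·39 ≡ 1, so inverse 39.
N/47 = 30929; 30929 ≡ 3 (mod 47); 3·16 ≡ 1, so inverse 16.
S ≡ 86·7379·81 + 113·9259·39 + 20·30929·16 = 102103807.
102103807 mod 1453663 = 347397.

347397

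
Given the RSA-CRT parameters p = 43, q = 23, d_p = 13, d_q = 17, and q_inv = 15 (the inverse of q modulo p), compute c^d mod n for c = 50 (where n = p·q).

738

m₁ = c^(d_p) mod p: c ≡ 7 (mod 43), and 7^13 mod 43 = 7.
m₂ = c^(d_q) mod q: c ≡ 4 (mod 23), and 4^17 mod 23 = 2.
h = q_inv·(m₁ − m₂) mod p = 15·(7 − 2) mod 43 = 32.
m = m₂ + h·q = 2 + 32·23 = 738.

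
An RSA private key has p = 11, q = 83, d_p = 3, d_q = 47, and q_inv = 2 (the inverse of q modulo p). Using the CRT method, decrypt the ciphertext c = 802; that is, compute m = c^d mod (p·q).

890

m₁ = c^(d_p) mod p: c ≡ 10 (mod 11), and 10^3 mod 11 = 10.
m₂ = c^(d_q) mod q: c ≡ 55 (mod 83), and 55^47 mod 83 = 60.
h = q_inv·(m₁ − m₂) mod p = 2·(10 − 60) mod 11 = 10.
m = m₂ + h·q = 60 + 10·83 = 890.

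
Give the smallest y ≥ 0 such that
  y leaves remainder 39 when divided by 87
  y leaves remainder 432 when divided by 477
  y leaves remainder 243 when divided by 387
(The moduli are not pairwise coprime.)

Combine the congruences pairwise.
gcd(87, 477) = 3 and 3 | (432 − 39), so the pair is consistent; merging gives y ≡ 909 (mod 13833), where 13833 = lcm(87, 477).
gcd(13833, 387) = 9 and 9 | (243 − 909), so the pair is consistent; merging gives y ≡ 526563 (mod 594819), where 594819 = lcm(13833, 387).
The solution is unique modulo lcm(87, 477, 387) = 594819.

526563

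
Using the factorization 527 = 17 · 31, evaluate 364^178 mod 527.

202

Mod 17: 364 ≡ 7; by Fermat, exponent reduces to 178 mod 16 = 2; 7^2 ≡ 15 (mod 17).
Mod 31: 364 ≡ 23; by Fermat, exponent reduces to 178 mod 30 = 28; 23^28 ≡ 16 (mod 31).
Combine by CRT: x ≡ 15 (mod 17), x ≡ 16 (mod 31) ⇒ x ≡ 202 (mod 527).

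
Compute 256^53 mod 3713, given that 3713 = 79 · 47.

1306

Mod 79: 256 ≡ 19; 19^53 ≡ 42 (mod 79).
Mod 47: 256 ≡ 21; by Fermat, exponent reduces to 53 mod 46 = 7; 21^7 ≡ 37 (mod 47).
Combine by CRT: x ≡ 42 (mod 79), x ≡ 37 (mod 47) ⇒ x ≡ 1306 (mod 3713).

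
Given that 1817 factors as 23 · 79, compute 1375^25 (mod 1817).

335

Mod 23: 1375 ≡ 18; by Fermat, exponent reduces to 25 mod 22 = 3; 18^3 ≡ 13 (mod 23).
Mod 79: 1375 ≡ 32; 32^25 ≡ 19 (mod 79).
Combine by CRT: x ≡ 13 (mod 23), x ≡ 19 (mod 79) ⇒ x ≡ 335 (mod 1817).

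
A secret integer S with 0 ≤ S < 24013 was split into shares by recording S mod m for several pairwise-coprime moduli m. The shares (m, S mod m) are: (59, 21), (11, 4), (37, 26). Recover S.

20376

The moduli are pairwise coprime; N = 59·11·37 = 24013.
N/59 = 407; 407 ≡ 53 (mod 59); 53·49 ≡ 1, so inverse 49.
N/11 = 2183; 2183 ≡ 5 (mod 11); 5·9 ≡ 1, so inverse 9.
N/37 = 649; 649 ≡ 20 (mod 37); 20·13 ≡ 1, so inverse 13.
S ≡ 21·407·49 + 4·2183·9 + 26·649·13 = 716753.
716753 mod 24013 = 20376.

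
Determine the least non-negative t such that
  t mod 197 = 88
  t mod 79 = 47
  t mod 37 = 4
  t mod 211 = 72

Combine the congruences pairwise.
From t ≡ 88 (mod 197) write t = 88 + 197s. Substituting into t ≡ 47 (mod 79) gives 197s ≡ 38 (mod 79), and since 39⁻¹ ≡ 77 (mod 79), s ≡ 3. Hence t ≡ 88 + 197·3 = 679 (mod 15563).
From t ≡ 679 (mod 15563) write t = 679 + 15563s. Substituting into t ≡ 4 (mod 37) gives 15563s ≡ 28 (mod 37), and since 23⁻¹ ≡ 29 (mod 37), s ≡ 35. Hence t ≡ 679 + 15563·35 = 545384 (mod 575831).
From t ≡ 545384 (mod 575831) write t = 545384 + 575831s. Substituting into t ≡ 72 (mod 211) gives 575831s ≡ 123 (mod 211), and since 12⁻¹ ≡ 88 (mod 211), s ≡ 63. Hence t ≡ 545384 + 575831·63 = 36822737 (mod 121500341).

36822737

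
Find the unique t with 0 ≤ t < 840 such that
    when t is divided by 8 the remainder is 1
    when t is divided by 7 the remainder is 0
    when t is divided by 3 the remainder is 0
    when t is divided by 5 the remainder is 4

The moduli are pairwise coprime; N = 8·7·3·5 = 840.
N/8 = 105; 105 ≡ 1 (mod 8), inverse 1.
N/7 = 120; 120 ≡ 1 (mod 7), inverse 1.
N/3 = 280; 280 ≡ 1 (mod 3), inverse 1.
N/5 = 168; 168 ≡ 3 (mod 5); 3·2 ≡ 1, so inverse 2.
t ≡ 1·105·1 + 0·120·1 + 0·280·1 + 4·168·2 = 1449.
1449 mod 840 = 609.

609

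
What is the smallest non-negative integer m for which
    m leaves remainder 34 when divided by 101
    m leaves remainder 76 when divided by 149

5589

From m ≡ 34 (mod 101) write m = 34 + 101t. Substituting into m ≡ 76 (mod 149) gives 101t ≡ 42 (mod 149), and since 101⁻¹ ≡ 90 (mod 149), t ≡ 55. Hence m ≡ 34 + 101·55 = 5589 (mod 15049).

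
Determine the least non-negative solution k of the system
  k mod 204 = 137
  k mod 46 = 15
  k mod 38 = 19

gcd(204, 46) = 2 and 2 | (15 − 137), so the pair is consistent; merging gives k ≡ 2177 (mod 4692), where 4692 = lcm(204, 46).
gcd(4692, 38) = 2 and 2 | (19 − 2177), so the pair is consistent; merging gives k ≡ 53789 (mod 89148), where 89148 = lcm(4692, 38).
The solution is unique modulo lcm(204, 46, 38) = 89148.

53789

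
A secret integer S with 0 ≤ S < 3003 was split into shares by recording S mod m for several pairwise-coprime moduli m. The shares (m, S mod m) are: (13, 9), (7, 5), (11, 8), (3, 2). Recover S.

1790

From S ≡ 9 (mod 13) write S = 9 + 13t. Substituting into S ≡ 5 (mod 7) gives 13t ≡ 3 (mod 7), and since 6⁻¹ ≡ 6 (mod 7), t ≡ 4. Hence S ≡ 9 + 13·4 = 61 (mod 91).
From S ≡ 61 (mod 91) write S = 61 + 91t. Substituting into S ≡ 8 (mod 11) gives 91t ≡ 2 (mod 11), and since 3⁻¹ ≡ 4 (mod 11), t ≡ 8. Hence S ≡ 61 + 91·8 = 789 (mod 1001).
From S ≡ 789 (mod 1001) write S = 789 + 1001t. Substituting into S ≡ 2 (mod 3) gives 1001t ≡ 2 (mod 3), and since 2⁻¹ ≡ 2 (mod 3), t ≡ 1. Hence S ≡ 789 + 1001·1 = 1790 (mod 3003).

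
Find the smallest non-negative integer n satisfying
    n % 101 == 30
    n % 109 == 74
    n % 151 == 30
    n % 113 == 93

The moduli are pairwise coprime; M = 101·109·151·113 = 187846567.
M/101 = 1859867; 1859867 ≡ 53 (mod 101); 53·61 ≡ 1, so inverse 61.
M/109 = 1723363; 1723363 ≡ 73 (mod 109); 73·3 ≡ 1, so inverse 3.
M/151 = 1244017; 1244017 ≡ 79 (mod 151); 79·65 ≡ 1, so inverse 65.
M/113 = 1662359; 1662359 ≡ 16 (mod 113); 16·106 ≡ 1, so inverse 106.
n ≡ 30·1859867·61 + 74·1723363·3 + 30·1244017·65 + 93·1662359·106 = 22599511368.
22599511368 mod 187846567 = 57923328.

57923328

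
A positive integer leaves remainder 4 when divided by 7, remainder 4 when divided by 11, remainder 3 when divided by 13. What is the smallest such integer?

The moduli are pairwise coprime; N = 7·11·13 = 1001.
N/7 = 143; 143 ≡ 3 (mod 7); 3·5 ≡ 1, so inverse 5.
N/11 = 91; 91 ≡ 3 (mod 11); 3·4 ≡ 1, so inverse 4.
N/13 = 77; 77 ≡ 12 (mod 13); 12·12 ≡ 1, so inverse 12.
x ≡ 4·143·5 + 4·91·4 + 3·77·12 = 7088.
7088 mod 1001 = 81.

81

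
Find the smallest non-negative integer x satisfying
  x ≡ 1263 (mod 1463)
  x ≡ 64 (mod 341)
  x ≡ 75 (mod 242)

gcd(1463, 341) = 11 and 11 | (64 − 1263), so the pair is consistent; merging gives x ≡ 18819 (mod 45353), where 45353 = lcm(1463, 341).
gcd(45353, 242) = 11 and 11 | (75 − 18819), so the pair is consistent; merging gives x ≡ 744467 (mod 997766), where 997766 = lcm(45353, 242).
The solution is unique modulo lcm(1463, 341, 242) = 997766.

744467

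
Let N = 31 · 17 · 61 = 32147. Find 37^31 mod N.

Mod 31: 37 ≡ 6; by Fermat, exponent reduces to 31 mod 30 = 1; 6^1 ≡ 6 (mod 31).
Mod 17: 37 ≡ 3; by Fermat, exponent reduces to 31 mod 16 = 15; 3^15 ≡ 6 (mod 17).
Mod 61: 37 ≡ 37; 37^31 ≡ 24 (mod 61).
Combine by CRT: x ≡ 6 (mod 31), x ≡ 6 (mod 17), x ≡ 24 (mod 61) ⇒ x ≡ 20032 (mod 32147).

20032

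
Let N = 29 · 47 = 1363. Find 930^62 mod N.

1340

Mod 29: 930 ≡ 2; by Fermat, exponent reduces to 62 mod 28 = 6; 2^6 ≡ 6 (mod 29).
Mod 47: 930 ≡ 37; by Fermat, exponent reduces to 62 mod 46 = 16; 37^16 ≡ 24 (mod 47).
Combine by CRT: x ≡ 6 (mod 29), x ≡ 24 (mod 47) ⇒ x ≡ 1340 (mod 1363).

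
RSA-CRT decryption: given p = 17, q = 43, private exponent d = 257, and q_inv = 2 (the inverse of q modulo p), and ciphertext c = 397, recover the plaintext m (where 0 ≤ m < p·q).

d_p = d mod (p−1) = 257 mod 16 = 1; d_q = d mod (q−1) = 5.
m₁ = c^(d_p) mod p: c ≡ 6 (mod 17), and 6^1 mod 17 = 6.
m₂ = c^(d_q) mod q: c ≡ 10 (mod 43), and 10^5 mod 43 = 25.
h = q_inv·(m₁ − m₂) mod p = 2·(6 − 25) mod 17 = 13.
m = m₂ + h·q = 25 + 13·43 = 584.

584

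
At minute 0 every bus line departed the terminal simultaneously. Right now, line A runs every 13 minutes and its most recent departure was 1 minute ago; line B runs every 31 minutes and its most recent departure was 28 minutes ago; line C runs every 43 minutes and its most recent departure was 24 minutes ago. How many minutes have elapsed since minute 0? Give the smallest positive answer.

Combine the congruences pairwise.
From t ≡ 1 (mod 13) write t = 1 + 13s. Substituting into t ≡ 28 (mod 31) gives 13s ≡ 27 (mod 31), and since 13⁻¹ ≡ 12 (mod 31), s ≡ 14. Hence t ≡ 1 + 13·14 = 183 (mod 403).
From t ≡ 183 (mod 403) write t = 183 + 403s. Substituting into t ≡ 24 (mod 43) gives 403s ≡ 13 (mod 43), and since 16⁻¹ ≡ 35 (mod 43), s ≡ 25. Hence t ≡ 183 + 403·25 = 10258 (mod 17329).

10258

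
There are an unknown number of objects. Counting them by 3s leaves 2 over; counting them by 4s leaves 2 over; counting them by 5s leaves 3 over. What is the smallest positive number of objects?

38

From N ≡ 2 (mod 3) write N = 2 + 3t. Substituting into N ≡ 2 (mod 4) gives 3t ≡ 0 (mod 4), and since 3⁻¹ ≡ 3 (mod 4), t ≡ 0. Hence N ≡ 2 + 3·0 = 2 (mod 12).
From N ≡ 2 (mod 12) write N = 2 + 12t. Substituting into N ≡ 3 (mod 5) gives 12t ≡ 1 (mod 5), and since 2⁻¹ ≡ 3 (mod 5), t ≡ 3. Hence N ≡ 2 + 12·3 = 38 (mod 60).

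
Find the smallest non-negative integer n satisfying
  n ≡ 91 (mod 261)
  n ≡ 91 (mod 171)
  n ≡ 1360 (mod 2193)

gcd(261, 171) = 9 and 9 | (91 − 91), so the pair is consistent; merging gives n ≡ 91 (mod 4959), where 4959 = lcm(261, 171).
gcd(4959, 2193) = 3 and 3 | (1360 − 91), so the pair is consistent; merging gives n ≡ 2231641 (mod 3625029), where 3625029 = lcm(4959, 2193).
The solution is unique modulo lcm(261, 171, 2193) = 3625029.

2231641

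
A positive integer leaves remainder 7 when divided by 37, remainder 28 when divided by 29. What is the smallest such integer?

From n ≡ 7 (mod 37) write n = 7 + 37t. Substituting into n ≡ 28 (mod 29) gives 37t ≡ 21 (mod 29), and since 8⁻¹ ≡ 11 (mod 29), t ≡ 28. Hence n ≡ 7 + 37·28 = 1043 (mod 1073).

1043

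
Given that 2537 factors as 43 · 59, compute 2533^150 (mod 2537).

Mod 43: 2533 ≡ 39; by Fermat, exponent reduces to 150 mod 42 = 24; 39^24 ≡ 21 (mod 43).
Mod 59: 2533 ≡ 55; by Fermat, exponent reduces to 150 mod 58 = 34; 55^34 ≡ 21 (mod 59).
Combine by CRT: x ≡ 21 (mod 43), x ≡ 21 (mod 59) ⇒ x ≡ 21 (mod 2537).

21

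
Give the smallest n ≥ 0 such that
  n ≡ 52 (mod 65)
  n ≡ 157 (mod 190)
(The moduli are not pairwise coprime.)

1677

Combine the congruences pairwise.
gcd(65, 190) = 5 and 5 | (157 − 52), so the pair is consistent; merging gives n ≡ 1677 (mod 2470), where 2470 = lcm(65, 190).
The solution is unique modulo lcm(65, 190) = 2470.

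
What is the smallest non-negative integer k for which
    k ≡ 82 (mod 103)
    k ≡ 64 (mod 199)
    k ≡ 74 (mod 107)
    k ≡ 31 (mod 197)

The moduli are pairwise coprime; N = 103·199·107·197 = 432056263.
N/103 = 4194721; 4194721 ≡ 46 (mod 103); 46·56 ≡ 1, so inverse 56.
N/199 = 2171137; 2171137 ≡ 47 (mod 199); 47·72 ≡ 1, so inverse 72.
N/107 = 4037909; 4037909 ≡ 50 (mod 107); 50·15 ≡ 1, so inverse 15.
N/197 = 2193179; 2193179 ≡ 175 (mod 197); 175·188 ≡ 1, so inverse 188.
k ≡ 82·4194721·56 + 64·2171137·72 + 74·4037909·15 + 31·2193179·188 = 46530684330.
46530684330 mod 432056263 = 300664189.

300664189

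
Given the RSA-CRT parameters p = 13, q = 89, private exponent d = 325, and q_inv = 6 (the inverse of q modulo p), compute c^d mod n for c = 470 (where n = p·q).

d_p = d mod (p−1) = 325 mod 12 = 1; d_q = d mod (q−1) = 61.
m₁ = c^(d_p) mod p: c ≡ 2 (mod 13), and 2^1 mod 13 = 2.
m₂ = c^(d_q) mod q: c ≡ 25 (mod 89), and 25^61 mod 89 = 81.
h = q_inv·(m₁ − m₂) mod p = 6·(2 − 81) mod 13 = 7.
m = m₂ + h·q = 81 + 7·89 = 704.

704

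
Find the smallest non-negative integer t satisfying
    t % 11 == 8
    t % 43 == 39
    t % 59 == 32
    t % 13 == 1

Combine the congruences pairwise.
From t ≡ 8 (mod 11) write t = 8 + 11s. Substituting into t ≡ 39 (mod 43) gives 11s ≡ 31 (mod 43), and since 11⁻¹ ≡ 4 (mod 43), s ≡ 38. Hence t ≡ 8 + 11·38 = 426 (mod 473).
From t ≡ 426 (mod 473) write t = 426 + 473s. Substituting into t ≡ 32 (mod 59) gives 473s ≡ 19 (mod 59), and since 1⁻¹ ≡ 1 (mod 59), s ≡ 19. Hence t ≡ 426 + 473·19 = 9413 (mod 27907).
From t ≡ 9413 (mod 27907) write t = 9413 + 27907s. Substituting into t ≡ 1 (mod 13) gives 27907s ≡ 0 (mod 13), and since 9⁻¹ ≡ 3 (mod 13), s ≡ 0. Hence t ≡ 9413 + 27907·0 = 9413 (mod 362791).

9413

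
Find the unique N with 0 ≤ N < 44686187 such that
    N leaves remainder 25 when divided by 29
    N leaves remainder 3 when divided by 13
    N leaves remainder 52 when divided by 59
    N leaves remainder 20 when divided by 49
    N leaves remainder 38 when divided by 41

The moduli are pairwise coprime; M = 29·13·59·49·41 = 44686187.
M/29 = 1540903; 1540903 ≡ 17 (mod 29); 17·12 ≡ 1, so inverse 12.
M/13 = 3437399; 3437399 ≡ 4 (mod 13); 4·10 ≡ 1, so inverse 10.
M/59 = 757393; 757393 ≡ 10 (mod 59); 10·6 ≡ 1, so inverse 6.
M/49 = 911963; 911963 ≡ 24 (mod 49); 24·47 ≡ 1, so inverse 47.
M/41 = 1089907; 1089907 ≡ 4 (mod 41); 4·31 ≡ 1, so inverse 31.
N ≡ 25·1540903·12 + 3·3437399·10 + 52·757393·6 + 20·911963·47 + 38·1089907·31 = 2942855152.
2942855152 mod 44686187 = 38252997.

38252997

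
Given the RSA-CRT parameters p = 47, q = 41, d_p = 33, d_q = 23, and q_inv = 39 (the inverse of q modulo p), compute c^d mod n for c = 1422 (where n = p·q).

m₁ = c^(d_p) mod p: c ≡ 12 (mod 47), and 12^33 mod 47 = 8.
m₂ = c^(d_q) mod q: c ≡ 28 (mod 41), and 28^23 mod 41 = 24.
h = q_inv·(m₁ − m₂) mod p = 39·(8 − 24) mod 47 = 34.
m = m₂ + h·q = 24 + 34·41 = 1418.

1418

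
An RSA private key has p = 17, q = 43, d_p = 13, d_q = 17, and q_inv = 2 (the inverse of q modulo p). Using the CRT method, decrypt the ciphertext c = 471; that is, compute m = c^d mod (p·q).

422

m₁ = c^(d_p) mod p: c ≡ 12 (mod 17), and 12^13 mod 17 = 14.
m₂ = c^(d_q) mod q: c ≡ 41 (mod 43), and 41^17 mod 43 = 35.
h = q_inv·(m₁ − m₂) mod p = 2·(14 − 35) mod 17 = 9.
m = m₂ + h·q = 35 + 9·43 = 422.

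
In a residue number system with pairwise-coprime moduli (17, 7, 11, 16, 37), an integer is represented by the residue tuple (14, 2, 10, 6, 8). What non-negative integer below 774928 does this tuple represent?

32790

From x ≡ 14 (mod 17) write x = 14 + 17t. Substituting into x ≡ 2 (mod 7) gives 17t ≡ 2 (mod 7), and since 3⁻¹ ≡ 5 (mod 7), t ≡ 3. Hence x ≡ 14 + 17·3 = 65 (mod 119).
From x ≡ 65 (mod 119) write x = 65 + 119t. Substituting into x ≡ 10 (mod 11) gives 119t ≡ 0 (mod 11), and since 9⁻¹ ≡ 5 (mod 11), t ≡ 0. Hence x ≡ 65 + 119·0 = 65 (mod 1309).
From x ≡ 65 (mod 1309) write x = 65 + 1309t. Substituting into x ≡ 6 (mod 16) gives 1309t ≡ 5 (mod 16), and since 13⁻¹ ≡ 5 (mod 16), t ≡ 9. Hence x ≡ 65 + 1309·9 = 11846 (mod 20944).
From x ≡ 11846 (mod 20944) write x = 11846 + 20944t. Substituting into x ≡ 8 (mod 37) gives 20944t ≡ 2 (mod 37), and since 2⁻¹ ≡ 19 (mod 37), t ≡ 1. Hence x ≡ 11846 + 20944·1 = 32790 (mod 774928).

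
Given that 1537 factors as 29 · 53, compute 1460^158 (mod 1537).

788

Mod 29: 1460 ≡ 10; by Fermat, exponent reduces to 158 mod 28 = 18; 10^18 ≡ 5 (mod 29).
Mod 53: 1460 ≡ 29; by Fermat, exponent reduces to 158 mod 52 = 2; 29^2 ≡ 46 (mod 53).
Combine by CRT: x ≡ 5 (mod 29), x ≡ 46 (mod 53) ⇒ x ≡ 788 (mod 1537).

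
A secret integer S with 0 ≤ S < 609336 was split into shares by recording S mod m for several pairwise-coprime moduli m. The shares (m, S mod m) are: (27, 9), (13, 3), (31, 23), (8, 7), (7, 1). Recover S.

The moduli are pairwise coprime; N = 27·13·31·8·7 = 609336.
N/27 = 22568; 22568 ≡ 23 (mod 27); 23·20 ≡ 1, so inverse 20.
N/13 = 46872; 46872 ≡ 7 (mod 13); 7·2 ≡ 1, so inverse 2.
N/31 = 19656; 19656 ≡ 2 (mod 31); 2·16 ≡ 1, so inverse 16.
N/8 = 76167; 76167 ≡ 7 (mod 8); 7·7 ≡ 1, so inverse 7.
N/7 = 87048; 87048 ≡ 3 (mod 7); 3·5 ≡ 1, so inverse 5.
S ≡ 9·22568·20 + 3·46872·2 + 23·19656·16 + 7·76167·7 + 1·87048·5 = 15744303.
15744303 mod 609336 = 510903.

510903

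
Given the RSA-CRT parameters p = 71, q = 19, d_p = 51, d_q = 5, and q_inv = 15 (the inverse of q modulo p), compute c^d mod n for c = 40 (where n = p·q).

1058

m₁ = c^(d_p) mod p: c ≡ 40 (mod 71), and 40^51 mod 71 = 64.
m₂ = c^(d_q) mod q: c ≡ 2 (mod 19), and 2^5 mod 19 = 13.
h = q_inv·(m₁ − m₂) mod p = 15·(64 − 13) mod 71 = 55.
m = m₂ + h·q = 13 + 55·19 = 1058.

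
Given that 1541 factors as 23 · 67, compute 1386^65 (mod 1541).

Mod 23: 1386 ≡ 6; by Fermat, exponent reduces to 65 mod 22 = 21; 6^21 ≡ 4 (mod 23).
Mod 67: 1386 ≡ 46; 46^65 ≡ 51 (mod 67).
Combine by CRT: x ≡ 4 (mod 23), x ≡ 51 (mod 67) ⇒ x ≡ 855 (mod 1541).

855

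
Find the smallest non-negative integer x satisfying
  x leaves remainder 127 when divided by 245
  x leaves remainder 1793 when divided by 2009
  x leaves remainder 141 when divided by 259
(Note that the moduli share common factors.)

gcd(245, 2009) = 49 and 49 | (1793 − 127), so the pair is consistent; merging gives x ≡ 3802 (mod 10045), where 10045 = lcm(245, 2009).
gcd(10045, 259) = 7 and 7 | (141 − 3802), so the pair is consistent; merging gives x ≡ 335287 (mod 371665), where 371665 = lcm(10045, 259).
The solution is unique modulo lcm(245, 2009, 259) = 371665.

335287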